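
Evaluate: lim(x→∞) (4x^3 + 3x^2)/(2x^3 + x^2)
This is an ∞/∞ indeterminate form.

Apply L'Hôpital's rule: differentiate numerator and denominator separately.
  f(x) = 4·x^3 + 3·x^2   ⇒   f'(x) = 12·x^2 + 6·x
  g(x) = 2·x^3 + x^2   ⇒   g'(x) = 6·x^2 + 2·x
  lim(x→∞) f'(x)/g'(x) = lim(x→∞) (12·x^2 + 6·x)/(6·x^2 + 2·x)
  = 2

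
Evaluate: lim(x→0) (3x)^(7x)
This is an exponential indeterminate form.

For exponential indeterminate forms, take the natural log:
  Let L = lim(x→0) (3x)^(7x)
  Then ln(L) = lim(x→0) [exponent × ln(base)]
  Evaluate using L'Hôpital or standard limits, then exponentiate.
  L = 1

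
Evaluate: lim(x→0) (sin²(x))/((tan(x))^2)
This is a 0/0 indeterminate form.

Apply L'Hôpital's rule: differentiate numerator and denominator separately.
  f(x) = sin(x)^2   ⇒   f'(x) = 2·sin(x)·cos(x)
  g(x) = tan(x)^2   ⇒   g'(x) = (2·tan(x)^2 + 2)·tan(x)
  lim(x→0) f'(x)/g'(x) = lim(x→0) (2·sin(x)·cos(x))/((2·tan(x)^2 + 2)·tan(x))
  = 1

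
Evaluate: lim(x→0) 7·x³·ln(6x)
This is a 0·∞ indeterminate form.

Rewrite 0·∞ as a quotient (0/0 or ∞/∞ form), then apply L'Hôpital's rule:
  lim(x→0) 7·x³·ln(6x) = 0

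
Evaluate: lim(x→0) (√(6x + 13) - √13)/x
This is a standard limit.

Factor or rationalize the expression:
  lim(x→0) (√(6x + 13) - √13)/x = 3·sqrt(13)/13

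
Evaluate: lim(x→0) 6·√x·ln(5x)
This is a 0·∞ indeterminate form.

Rewrite 0·∞ as a quotient (0/0 or ∞/∞ form), then apply L'Hôpital's rule:
  lim(x→0) 6·√x·ln(5x) = 0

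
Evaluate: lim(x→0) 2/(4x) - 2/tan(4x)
This is an ∞-∞ indeterminate form.

Combine fractions or rationalize to convert ∞-∞ to 0/0 form:
  lim(x→0) 2/(4x) - 2/tan(4x) = 0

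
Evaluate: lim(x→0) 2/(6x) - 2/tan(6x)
This is an ∞-∞ indeterminate form.

Combine fractions or rationalize to convert ∞-∞ to 0/0 form:
  lim(x→0) 2/(6x) - 2/tan(6x) = 0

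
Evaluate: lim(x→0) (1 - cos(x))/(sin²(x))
This is a 0/0 indeterminate form.

Apply L'Hôpital's rule: differentiate numerator and denominator separately.
  f(x) = 1 - cos(x)   ⇒   f'(x) = sin(x)
  g(x) = sin(x)^2   ⇒   g'(x) = 2·sin(x)·cos(x)
  lim(x→0) f'(x)/g'(x) = lim(x→0) (sin(x))/(2·sin(x)·cos(x))
  = 1/2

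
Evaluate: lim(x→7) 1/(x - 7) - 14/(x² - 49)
This is an ∞-∞ indeterminate form.

Combine fractions or rationalize to convert ∞-∞ to 0/0 form:
  lim(x→7) 1/(x - 7) - 14/(x² - 49) = 1/14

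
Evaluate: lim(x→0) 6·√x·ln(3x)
This is a 0·∞ indeterminate form.

Rewrite 0·∞ as a quotient (0/0 or ∞/∞ form), then apply L'Hôpital's rule:
  lim(x→0) 6·√x·ln(3x) = 0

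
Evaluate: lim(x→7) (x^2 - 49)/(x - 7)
This is a standard limit.

Factor or rationalize the expression:
  lim(x→7) (x^2 - 49)/(x - 7) = 14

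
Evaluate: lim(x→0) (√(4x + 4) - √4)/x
This is a standard limit.

Factor or rationalize the expression:
  lim(x→0) (√(4x + 4) - √4)/x = 1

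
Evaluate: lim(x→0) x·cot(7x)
This is a 0·∞ indeterminate form.

Rewrite 0·∞ as a quotient (0/0 or ∞/∞ form), then apply L'Hôpital's rule:
  lim(x→0) x·cot(7x) = 1/7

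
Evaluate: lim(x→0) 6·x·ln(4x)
This is a 0·∞ indeterminate form.

Rewrite 0·∞ as a quotient (0/0 or ∞/∞ form), then apply L'Hôpital's rule:
  lim(x→0) 6·x·ln(4x) = 0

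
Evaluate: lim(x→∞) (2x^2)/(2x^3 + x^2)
This is an ∞/∞ indeterminate form.

Apply L'Hôpital's rule: differentiate numerator and denominator separately.
  f(x) = 2·x^2   ⇒   f'(x) = 4·x
  g(x) = 2·x^3 + x^2   ⇒   g'(x) = 6·x^2 + 2·x
  lim(x→∞) f'(x)/g'(x) = lim(x→∞) (4·x)/(6·x^2 + 2·x)
  = 0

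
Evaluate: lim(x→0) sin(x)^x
This is an exponential indeterminate form.

For exponential indeterminate forms, take the natural log:
  Let L = lim(x→0) sin(x)^x
  Then ln(L) = lim(x→0) [exponent × ln(base)]
  Evaluate using L'Hôpital or standard limits, then exponentiate.
  L = 1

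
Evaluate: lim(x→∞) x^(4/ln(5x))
This is an exponential indeterminate form.

For exponential indeterminate forms, take the natural log:
  Let L = lim(x→∞) x^(4/ln(5x))
  Then ln(L) = lim(x→∞) [exponent × ln(base)]
  Evaluate using L'Hôpital or standard limits, then exponentiate.
  L = e^(4)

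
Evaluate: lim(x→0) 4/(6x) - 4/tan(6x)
This is an ∞-∞ indeterminate form.

Combine fractions or rationalize to convert ∞-∞ to 0/0 form:
  lim(x→0) 4/(6x) - 4/tan(6x) = 0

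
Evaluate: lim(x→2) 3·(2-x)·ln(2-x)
This is a 0·∞ indeterminate form.

Rewrite 0·∞ as a quotient (0/0 or ∞/∞ form), then apply L'Hôpital's rule:
  lim(x→2) 3·(2-x)·ln(2-x) = 0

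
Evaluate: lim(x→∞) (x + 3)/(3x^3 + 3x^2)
This is an ∞/∞ indeterminate form.

Apply L'Hôpital's rule: differentiate numerator and denominator separately.
  f(x) = x + 3   ⇒   f'(x) = 1
  g(x) = 3·x^3 + 3·x^2   ⇒   g'(x) = 9·x^2 + 6·x
  lim(x→∞) f'(x)/g'(x) = lim(x→∞) (1)/(9·x^2 + 6·x)
  = 0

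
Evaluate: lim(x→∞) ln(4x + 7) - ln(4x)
This is an ∞-∞ indeterminate form.

Combine fractions or rationalize to convert ∞-∞ to 0/0 form:
  lim(x→∞) ln(4x + 7) - ln(4x) = 0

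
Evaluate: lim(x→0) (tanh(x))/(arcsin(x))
This is a 0/0 indeterminate form.

Apply L'Hôpital's rule: differentiate numerator and denominator separately.
  f(x) = tanh(x)   ⇒   f'(x) = 1 - tanh(x)^2
  g(x) = asin(x)   ⇒   g'(x) = 1/sqrt(1 - x^2)
  lim(x→0) f'(x)/g'(x) = lim(x→0) (1 - tanh(x)^2)/(1/sqrt(1 - x^2))
  = 1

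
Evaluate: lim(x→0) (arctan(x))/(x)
This is a 0/0 indeterminate form.

Apply L'Hôpital's rule: differentiate numerator and denominator separately.
  f(x) = atan(x)   ⇒   f'(x) = 1/(x^2 + 1)
  g(x) = x   ⇒   g'(x) = 1
  lim(x→0) f'(x)/g'(x) = lim(x→0) (1/(x^2 + 1))/(1)
  = 1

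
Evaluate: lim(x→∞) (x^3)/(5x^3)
This is an ∞/∞ indeterminate form.

Apply L'Hôpital's rule: differentiate numerator and denominator separately.
  f(x) = x^3   ⇒   f'(x) = 3·x^2
  g(x) = 5·x^3   ⇒   g'(x) = 15·x^2
  lim(x→∞) f'(x)/g'(x) = lim(x→∞) (3·x^2)/(15·x^2)
  = 1/5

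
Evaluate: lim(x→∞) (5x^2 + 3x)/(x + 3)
This is an ∞/∞ indeterminate form.

Apply L'Hôpital's rule: differentiate numerator and denominator separately.
  f(x) = 5·x^2 + 3·x   ⇒   f'(x) = 10·x + 3
  g(x) = x + 3   ⇒   g'(x) = 1
  lim(x→∞) f'(x)/g'(x) = lim(x→∞) (10·x + 3)/(1)
  = ∞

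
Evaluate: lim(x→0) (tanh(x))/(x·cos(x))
This is a 0/0 indeterminate form.

Apply L'Hôpital's rule: differentiate numerator and denominator separately.
  f(x) = tanh(x)   ⇒   f'(x) = 1 - tanh(x)^2
  g(x) = x·cos(x)   ⇒   g'(x) = -x·sin(x) + cos(x)
  lim(x→0) f'(x)/g'(x) = lim(x→0) (1 - tanh(x)^2)/(-x·sin(x) + cos(x))
  = 1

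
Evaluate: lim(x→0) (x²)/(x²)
This is a 0/0 indeterminate form.

Apply L'Hôpital's rule: differentiate numerator and denominator separately.
  f(x) = x^2   ⇒   f'(x) = 2·x
  g(x) = x^2   ⇒   g'(x) = 2·x
  lim(x→0) f'(x)/g'(x) = lim(x→0) (2·x)/(2·x)
  = 1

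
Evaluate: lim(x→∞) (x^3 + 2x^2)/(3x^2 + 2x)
This is an ∞/∞ indeterminate form.

Apply L'Hôpital's rule: differentiate numerator and denominator separately.
  f(x) = x^3 + 2·x^2   ⇒   f'(x) = 3·x^2 + 4·x
  g(x) = 3·x^2 + 2·x   ⇒   g'(x) = 6·x + 2
  lim(x→∞) f'(x)/g'(x) = lim(x→∞) (3·x^2 + 4·x)/(6·x + 2)
  = ∞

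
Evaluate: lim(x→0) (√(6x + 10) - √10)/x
This is a standard limit.

Factor or rationalize the expression:
  lim(x→0) (√(6x + 10) - √10)/x = 3·sqrt(10)/10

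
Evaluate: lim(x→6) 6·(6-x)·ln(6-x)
This is a 0·∞ indeterminate form.

Rewrite 0·∞ as a quotient (0/0 or ∞/∞ form), then apply L'Hôpital's rule:
  lim(x→6) 6·(6-x)·ln(6-x) = 0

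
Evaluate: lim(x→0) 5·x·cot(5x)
This is a 0·∞ indeterminate form.

Rewrite 0·∞ as a quotient (0/0 or ∞/∞ form), then apply L'Hôpital's rule:
  lim(x→0) 5·x·cot(5x) = 1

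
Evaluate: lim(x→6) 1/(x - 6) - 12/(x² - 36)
This is an ∞-∞ indeterminate form.

Combine fractions or rationalize to convert ∞-∞ to 0/0 form:
  lim(x→6) 1/(x - 6) - 12/(x² - 36) = 1/12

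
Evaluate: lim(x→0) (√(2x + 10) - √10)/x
This is a standard limit.

Factor or rationalize the expression:
  lim(x→0) (√(2x + 10) - √10)/x = sqrt(10)/10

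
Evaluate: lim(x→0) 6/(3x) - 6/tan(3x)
This is an ∞-∞ indeterminate form.

Combine fractions or rationalize to convert ∞-∞ to 0/0 form:
  lim(x→0) 6/(3x) - 6/tan(3x) = 0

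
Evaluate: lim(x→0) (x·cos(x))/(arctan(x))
This is a 0/0 indeterminate form.

Apply L'Hôpital's rule: differentiate numerator and denominator separately.
  f(x) = x·cos(x)   ⇒   f'(x) = -x·sin(x) + cos(x)
  g(x) = atan(x)   ⇒   g'(x) = 1/(x^2 + 1)
  lim(x→0) f'(x)/g'(x) = lim(x→0) (-x·sin(x) + cos(x))/(1/(x^2 + 1))
  = 1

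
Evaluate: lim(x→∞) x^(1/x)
This is an exponential indeterminate form.

For exponential indeterminate forms, take the natural log:
  Let L = lim(x→∞) x^(1/x)
  Then ln(L) = lim(x→∞) [exponent × ln(base)]
  Evaluate using L'Hôpital or standard limits, then exponentiate.
  L = 1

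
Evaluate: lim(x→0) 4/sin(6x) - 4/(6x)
This is an ∞-∞ indeterminate form.

Combine fractions or rationalize to convert ∞-∞ to 0/0 form:
  lim(x→0) 4/sin(6x) - 4/(6x) = 0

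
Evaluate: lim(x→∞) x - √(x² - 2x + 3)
This is an ∞-∞ indeterminate form.

Combine fractions or rationalize to convert ∞-∞ to 0/0 form:
  lim(x→∞) x - √(x² - 2x + 3) = 1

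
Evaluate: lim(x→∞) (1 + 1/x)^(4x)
This is an exponential indeterminate form.

For exponential indeterminate forms, take the natural log:
  Let L = lim(x→∞) (1 + 1/x)^(4x)
  Then ln(L) = lim(x→∞) [exponent × ln(base)]
  Evaluate using L'Hôpital or standard limits, then exponentiate.
  L = e^(4)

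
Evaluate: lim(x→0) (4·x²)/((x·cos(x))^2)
This is a 0/0 indeterminate form.

Apply L'Hôpital's rule: differentiate numerator and denominator separately.
  f(x) = 4·x^2   ⇒   f'(x) = 8·x
  g(x) = x^2·cos(x)^2   ⇒   g'(x) = -2·x^2·sin(x)·cos(x) + 2·x·cos(x)^2
  lim(x→0) f'(x)/g'(x) = lim(x→0) (8·x)/(-2·x^2·sin(x)·cos(x) + 2·x·cos(x)^2)
  = 4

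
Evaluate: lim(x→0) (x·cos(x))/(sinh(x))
This is a 0/0 indeterminate form.

Apply L'Hôpital's rule: differentiate numerator and denominator separately.
  f(x) = x·cos(x)   ⇒   f'(x) = -x·sin(x) + cos(x)
  g(x) = sinh(x)   ⇒   g'(x) = cosh(x)
  lim(x→0) f'(x)/g'(x) = lim(x→0) (-x·sin(x) + cos(x))/(cosh(x))
  = 1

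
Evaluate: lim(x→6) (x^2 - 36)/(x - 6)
This is a standard limit.

Factor or rationalize the expression:
  lim(x→6) (x^2 - 36)/(x - 6) = 12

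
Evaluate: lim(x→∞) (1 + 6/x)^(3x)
This is an exponential indeterminate form.

For exponential indeterminate forms, take the natural log:
  Let L = lim(x→∞) (1 + 6/x)^(3x)
  Then ln(L) = lim(x→∞) [exponent × ln(base)]
  Evaluate using L'Hôpital or standard limits, then exponentiate.
  L = e^(18)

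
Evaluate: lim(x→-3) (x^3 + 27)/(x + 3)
This is a standard limit.

Factor or rationalize the expression:
  lim(x→-3) (x^3 + 27)/(x + 3) = 27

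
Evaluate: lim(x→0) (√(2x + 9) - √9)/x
This is a standard limit.

Factor or rationalize the expression:
  lim(x→0) (√(2x + 9) - √9)/x = 1/3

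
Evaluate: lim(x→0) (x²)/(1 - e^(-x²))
This is a 0/0 indeterminate form.

Apply L'Hôpital's rule: differentiate numerator and denominator separately.
  f(x) = x^2   ⇒   f'(x) = 2·x
  g(x) = 1 - e^(-x^2)   ⇒   g'(x) = 2·x·e^(-x^2)
  lim(x→0) f'(x)/g'(x) = lim(x→0) (2·x)/(2·x·e^(-x^2))
  = 1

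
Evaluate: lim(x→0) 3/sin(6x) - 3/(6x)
This is an ∞-∞ indeterminate form.

Combine fractions or rationalize to convert ∞-∞ to 0/0 form:
  lim(x→0) 3/sin(6x) - 3/(6x) = 0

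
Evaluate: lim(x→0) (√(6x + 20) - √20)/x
This is a standard limit.

Factor or rationalize the expression:
  lim(x→0) (√(6x + 20) - √20)/x = 3·sqrt(5)/10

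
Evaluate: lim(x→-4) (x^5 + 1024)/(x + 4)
This is a standard limit.

Factor or rationalize the expression:
  lim(x→-4) (x^5 + 1024)/(x + 4) = 1280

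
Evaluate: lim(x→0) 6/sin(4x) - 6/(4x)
This is an ∞-∞ indeterminate form.

Combine fractions or rationalize to convert ∞-∞ to 0/0 form:
  lim(x→0) 6/sin(4x) - 6/(4x) = 0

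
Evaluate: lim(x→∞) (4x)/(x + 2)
This is an ∞/∞ indeterminate form.

Apply L'Hôpital's rule: differentiate numerator and denominator separately.
  f(x) = 4·x   ⇒   f'(x) = 4
  g(x) = x + 2   ⇒   g'(x) = 1
  lim(x→∞) f'(x)/g'(x) = lim(x→∞) (4)/(1)
  = 4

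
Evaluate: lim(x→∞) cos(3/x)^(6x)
This is an exponential indeterminate form.

For exponential indeterminate forms, take the natural log:
  Let L = lim(x→∞) cos(3/x)^(6x)
  Then ln(L) = lim(x→∞) [exponent × ln(base)]
  Evaluate using L'Hôpital or standard limits, then exponentiate.
  L = 1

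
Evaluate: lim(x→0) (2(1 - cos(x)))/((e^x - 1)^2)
This is a 0/0 indeterminate form.

Apply L'Hôpital's rule: differentiate numerator and denominator separately.
  f(x) = 2 - 2·cos(x)   ⇒   f'(x) = 2·sin(x)
  g(x) = (e^(x) - 1)^2   ⇒   g'(x) = 2·(e^(x) - 1)·e^(x)
  lim(x→0) f'(x)/g'(x) = lim(x→0) (2·sin(x))/(2·(e^(x) - 1)·e^(x))
  = 1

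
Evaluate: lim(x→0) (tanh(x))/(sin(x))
This is a 0/0 indeterminate form.

Apply L'Hôpital's rule: differentiate numerator and denominator separately.
  f(x) = tanh(x)   ⇒   f'(x) = 1 - tanh(x)^2
  g(x) = sin(x)   ⇒   g'(x) = cos(x)
  lim(x→0) f'(x)/g'(x) = lim(x→0) (1 - tanh(x)^2)/(cos(x))
  = 1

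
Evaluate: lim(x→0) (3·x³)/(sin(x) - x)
This is a 0/0 indeterminate form.

Apply L'Hôpital's rule: differentiate numerator and denominator separately.
  f(x) = 3·x^3   ⇒   f'(x) = 9·x^2
  g(x) = -x + sin(x)   ⇒   g'(x) = cos(x) - 1
  lim(x→0) f'(x)/g'(x) = lim(x→0) (9·x^2)/(cos(x) - 1)
  = -18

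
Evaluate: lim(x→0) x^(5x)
This is an exponential indeterminate form.

For exponential indeterminate forms, take the natural log:
  Let L = lim(x→0) x^(5x)
  Then ln(L) = lim(x→0) [exponent × ln(base)]
  Evaluate using L'Hôpital or standard limits, then exponentiate.
  L = 1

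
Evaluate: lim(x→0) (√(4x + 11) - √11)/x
This is a standard limit.

Factor or rationalize the expression:
  lim(x→0) (√(4x + 11) - √11)/x = 2·sqrt(11)/11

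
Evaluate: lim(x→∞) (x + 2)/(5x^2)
This is an ∞/∞ indeterminate form.

Apply L'Hôpital's rule: differentiate numerator and denominator separately.
  f(x) = x + 2   ⇒   f'(x) = 1
  g(x) = 5·x^2   ⇒   g'(x) = 10·x
  lim(x→∞) f'(x)/g'(x) = lim(x→∞) (1)/(10·x)
  = 0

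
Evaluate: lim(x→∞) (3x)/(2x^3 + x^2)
This is an ∞/∞ indeterminate form.

Apply L'Hôpital's rule: differentiate numerator and denominator separately.
  f(x) = 3·x   ⇒   f'(x) = 3
  g(x) = 2·x^3 + x^2   ⇒   g'(x) = 6·x^2 + 2·x
  lim(x→∞) f'(x)/g'(x) = lim(x→∞) (3)/(6·x^2 + 2·x)
  = 0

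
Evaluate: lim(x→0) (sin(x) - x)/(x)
This is a 0/0 indeterminate form.

Apply L'Hôpital's rule: differentiate numerator and denominator separately.
  f(x) = -x + sin(x)   ⇒   f'(x) = cos(x) - 1
  g(x) = x   ⇒   g'(x) = 1
  lim(x→0) f'(x)/g'(x) = lim(x→0) (cos(x) - 1)/(1)
  = 0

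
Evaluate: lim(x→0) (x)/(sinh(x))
This is a 0/0 indeterminate form.

Apply L'Hôpital's rule: differentiate numerator and denominator separately.
  f(x) = x   ⇒   f'(x) = 1
  g(x) = sinh(x)   ⇒   g'(x) = cosh(x)
  lim(x→0) f'(x)/g'(x) = lim(x→0) (1)/(cosh(x))
  = 1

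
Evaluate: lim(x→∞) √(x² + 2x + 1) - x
This is an ∞-∞ indeterminate form.

Combine fractions or rationalize to convert ∞-∞ to 0/0 form:
  lim(x→∞) √(x² + 2x + 1) - x = 1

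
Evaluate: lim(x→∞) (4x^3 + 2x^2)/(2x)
This is an ∞/∞ indeterminate form.

Apply L'Hôpital's rule: differentiate numerator and denominator separately.
  f(x) = 4·x^3 + 2·x^2   ⇒   f'(x) = 12·x^2 + 4·x
  g(x) = 2·x   ⇒   g'(x) = 2
  lim(x→∞) f'(x)/g'(x) = lim(x→∞) (12·x^2 + 4·x)/(2)
  = ∞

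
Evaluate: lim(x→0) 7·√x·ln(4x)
This is a 0·∞ indeterminate form.

Rewrite 0·∞ as a quotient (0/0 or ∞/∞ form), then apply L'Hôpital's rule:
  lim(x→0) 7·√x·ln(4x) = 0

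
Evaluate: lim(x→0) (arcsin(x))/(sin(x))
This is a 0/0 indeterminate form.

Apply L'Hôpital's rule: differentiate numerator and denominator separately.
  f(x) = asin(x)   ⇒   f'(x) = 1/sqrt(1 - x^2)
  g(x) = sin(x)   ⇒   g'(x) = cos(x)
  lim(x→0) f'(x)/g'(x) = lim(x→0) (1/sqrt(1 - x^2))/(cos(x))
  = 1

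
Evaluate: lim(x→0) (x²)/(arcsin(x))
This is a 0/0 indeterminate form.

Apply L'Hôpital's rule: differentiate numerator and denominator separately.
  f(x) = x^2   ⇒   f'(x) = 2·x
  g(x) = asin(x)   ⇒   g'(x) = 1/sqrt(1 - x^2)
  lim(x→0) f'(x)/g'(x) = lim(x→0) (2·x)/(1/sqrt(1 - x^2))
  = 0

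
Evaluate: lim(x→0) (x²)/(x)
This is a 0/0 indeterminate form.

Apply L'Hôpital's rule: differentiate numerator and denominator separately.
  f(x) = x^2   ⇒   f'(x) = 2·x
  g(x) = x   ⇒   g'(x) = 1
  lim(x→0) f'(x)/g'(x) = lim(x→0) (2·x)/(1)
  = 0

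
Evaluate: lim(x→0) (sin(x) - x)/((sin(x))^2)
This is a 0/0 indeterminate form.

Apply L'Hôpital's rule: differentiate numerator and denominator separately.
  f(x) = -x + sin(x)   ⇒   f'(x) = cos(x) - 1
  g(x) = sin(x)^2   ⇒   g'(x) = 2·sin(x)·cos(x)
  lim(x→0) f'(x)/g'(x) = lim(x→0) (cos(x) - 1)/(2·sin(x)·cos(x))
  = 0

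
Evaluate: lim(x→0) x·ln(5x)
This is a 0·∞ indeterminate form.

Rewrite 0·∞ as a quotient (0/0 or ∞/∞ form), then apply L'Hôpital's rule:
  lim(x→0) x·ln(5x) = 0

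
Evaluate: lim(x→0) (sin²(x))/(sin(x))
This is a 0/0 indeterminate form.

Apply L'Hôpital's rule: differentiate numerator and denominator separately.
  f(x) = sin(x)^2   ⇒   f'(x) = 2·sin(x)·cos(x)
  g(x) = sin(x)   ⇒   g'(x) = cos(x)
  lim(x→0) f'(x)/g'(x) = lim(x→0) (2·sin(x)·cos(x))/(cos(x))
  = 0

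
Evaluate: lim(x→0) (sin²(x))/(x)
This is a 0/0 indeterminate form.

Apply L'Hôpital's rule: differentiate numerator and denominator separately.
  f(x) = sin(x)^2   ⇒   f'(x) = 2·sin(x)·cos(x)
  g(x) = x   ⇒   g'(x) = 1
  lim(x→0) f'(x)/g'(x) = lim(x→0) (2·sin(x)·cos(x))/(1)
  = 0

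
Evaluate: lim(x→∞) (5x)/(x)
This is an ∞/∞ indeterminate form.

Apply L'Hôpital's rule: differentiate numerator and denominator separately.
  f(x) = 5·x   ⇒   f'(x) = 5
  g(x) = x   ⇒   g'(x) = 1
  lim(x→∞) f'(x)/g'(x) = lim(x→∞) (5)/(1)
  = 5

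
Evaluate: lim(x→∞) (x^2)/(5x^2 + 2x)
This is an ∞/∞ indeterminate form.

Apply L'Hôpital's rule: differentiate numerator and denominator separately.
  f(x) = x^2   ⇒   f'(x) = 2·x
  g(x) = 5·x^2 + 2·x   ⇒   g'(x) = 10·x + 2
  lim(x→∞) f'(x)/g'(x) = lim(x→∞) (2·x)/(10·x + 2)
  = 1/5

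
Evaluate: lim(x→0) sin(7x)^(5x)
This is an exponential indeterminate form.

For exponential indeterminate forms, take the natural log:
  Let L = lim(x→0) sin(7x)^(5x)
  Then ln(L) = lim(x→0) [exponent × ln(base)]
  Evaluate using L'Hôpital or standard limits, then exponentiate.
  L = 1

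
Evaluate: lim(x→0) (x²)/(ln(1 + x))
This is a 0/0 indeterminate form.

Apply L'Hôpital's rule: differentiate numerator and denominator separately.
  f(x) = x^2   ⇒   f'(x) = 2·x
  g(x) = ln(x + 1)   ⇒   g'(x) = 1/(x + 1)
  lim(x→0) f'(x)/g'(x) = lim(x→0) (2·x)/(1/(x + 1))
  = 0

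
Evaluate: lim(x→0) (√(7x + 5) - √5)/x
This is a standard limit.

Factor or rationalize the expression:
  lim(x→0) (√(7x + 5) - √5)/x = 7·sqrt(5)/10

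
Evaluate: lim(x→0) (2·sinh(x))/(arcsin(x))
This is a 0/0 indeterminate form.

Apply L'Hôpital's rule: differentiate numerator and denominator separately.
  f(x) = 2·sinh(x)   ⇒   f'(x) = 2·cosh(x)
  g(x) = asin(x)   ⇒   g'(x) = 1/sqrt(1 - x^2)
  lim(x→0) f'(x)/g'(x) = lim(x→0) (2·cosh(x))/(1/sqrt(1 - x^2))
  = 2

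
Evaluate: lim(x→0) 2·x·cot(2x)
This is a 0·∞ indeterminate form.

Rewrite 0·∞ as a quotient (0/0 or ∞/∞ form), then apply L'Hôpital's rule:
  lim(x→0) 2·x·cot(2x) = 1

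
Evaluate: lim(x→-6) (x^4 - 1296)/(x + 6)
This is a standard limit.

Factor or rationalize the expression:
  lim(x→-6) (x^4 - 1296)/(x + 6) = -864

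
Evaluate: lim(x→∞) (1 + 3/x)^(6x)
This is an exponential indeterminate form.

For exponential indeterminate forms, take the natural log:
  Let L = lim(x→∞) (1 + 3/x)^(6x)
  Then ln(L) = lim(x→∞) [exponent × ln(base)]
  Evaluate using L'Hôpital or standard limits, then exponentiate.
  L = e^(18)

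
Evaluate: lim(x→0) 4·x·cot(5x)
This is a 0·∞ indeterminate form.

Rewrite 0·∞ as a quotient (0/0 or ∞/∞ form), then apply L'Hôpital's rule:
  lim(x→0) 4·x·cot(5x) = 4/5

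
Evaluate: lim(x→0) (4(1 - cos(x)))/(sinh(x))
This is a 0/0 indeterminate form.

Apply L'Hôpital's rule: differentiate numerator and denominator separately.
  f(x) = 4 - 4·cos(x)   ⇒   f'(x) = 4·sin(x)
  g(x) = sinh(x)   ⇒   g'(x) = cosh(x)
  lim(x→0) f'(x)/g'(x) = lim(x→0) (4·sin(x))/(cosh(x))
  = 0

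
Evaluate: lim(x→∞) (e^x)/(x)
This is an ∞/∞ indeterminate form.

Apply L'Hôpital's rule: differentiate numerator and denominator separately.
  f(x) = e^(x)   ⇒   f'(x) = e^(x)
  g(x) = x   ⇒   g'(x) = 1
  lim(x→∞) f'(x)/g'(x) = lim(x→∞) (e^(x))/(1)
  = ∞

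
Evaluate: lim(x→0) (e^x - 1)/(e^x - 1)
This is a 0/0 indeterminate form.

Apply L'Hôpital's rule: differentiate numerator and denominator separately.
  f(x) = e^(x) - 1   ⇒   f'(x) = e^(x)
  g(x) = e^(x) - 1   ⇒   g'(x) = e^(x)
  lim(x→0) f'(x)/g'(x) = lim(x→0) (e^(x))/(e^(x))
  = 1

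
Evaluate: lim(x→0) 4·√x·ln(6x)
This is a 0·∞ indeterminate form.

Rewrite 0·∞ as a quotient (0/0 or ∞/∞ form), then apply L'Hôpital's rule:
  lim(x→0) 4·√x·ln(6x) = 0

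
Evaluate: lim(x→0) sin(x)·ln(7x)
This is a 0·∞ indeterminate form.

Rewrite 0·∞ as a quotient (0/0 or ∞/∞ form), then apply L'Hôpital's rule:
  lim(x→0) sin(x)·ln(7x) = 0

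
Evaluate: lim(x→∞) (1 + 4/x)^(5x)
This is an exponential indeterminate form.

For exponential indeterminate forms, take the natural log:
  Let L = lim(x→∞) (1 + 4/x)^(5x)
  Then ln(L) = lim(x→∞) [exponent × ln(base)]
  Evaluate using L'Hôpital or standard limits, then exponentiate.
  L = e^(20)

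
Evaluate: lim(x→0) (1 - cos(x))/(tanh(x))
This is a 0/0 indeterminate form.

Apply L'Hôpital's rule: differentiate numerator and denominator separately.
  f(x) = 1 - cos(x)   ⇒   f'(x) = sin(x)
  g(x) = tanh(x)   ⇒   g'(x) = 1 - tanh(x)^2
  lim(x→0) f'(x)/g'(x) = lim(x→0) (sin(x))/(1 - tanh(x)^2)
  = 0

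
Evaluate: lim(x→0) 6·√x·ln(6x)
This is a 0·∞ indeterminate form.

Rewrite 0·∞ as a quotient (0/0 or ∞/∞ form), then apply L'Hôpital's rule:
  lim(x→0) 6·√x·ln(6x) = 0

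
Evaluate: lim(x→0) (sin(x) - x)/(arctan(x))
This is a 0/0 indeterminate form.

Apply L'Hôpital's rule: differentiate numerator and denominator separately.
  f(x) = -x + sin(x)   ⇒   f'(x) = cos(x) - 1
  g(x) = atan(x)   ⇒   g'(x) = 1/(x^2 + 1)
  lim(x→0) f'(x)/g'(x) = lim(x→0) (cos(x) - 1)/(1/(x^2 + 1))
  = 0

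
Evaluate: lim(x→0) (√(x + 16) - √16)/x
This is a standard limit.

Factor or rationalize the expression:
  lim(x→0) (√(x + 16) - √16)/x = 1/8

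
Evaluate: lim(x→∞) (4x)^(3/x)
This is an exponential indeterminate form.

For exponential indeterminate forms, take the natural log:
  Let L = lim(x→∞) (4x)^(3/x)
  Then ln(L) = lim(x→∞) [exponent × ln(base)]
  Evaluate using L'Hôpital or standard limits, then exponentiate.
  L = 1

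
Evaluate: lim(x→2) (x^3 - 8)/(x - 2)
This is a standard limit.

Factor or rationalize the expression:
  lim(x→2) (x^3 - 8)/(x - 2) = 12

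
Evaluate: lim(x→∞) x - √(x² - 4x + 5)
This is an ∞-∞ indeterminate form.

Combine fractions or rationalize to convert ∞-∞ to 0/0 form:
  lim(x→∞) x - √(x² - 4x + 5) = 2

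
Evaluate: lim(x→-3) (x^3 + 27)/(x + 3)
This is a standard limit.

Factor or rationalize the expression:
  lim(x→-3) (x^3 + 27)/(x + 3) = 27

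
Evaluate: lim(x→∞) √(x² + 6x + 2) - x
This is an ∞-∞ indeterminate form.

Combine fractions or rationalize to convert ∞-∞ to 0/0 form:
  lim(x→∞) √(x² + 6x + 2) - x = 3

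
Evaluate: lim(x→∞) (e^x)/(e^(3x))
This is an ∞/∞ indeterminate form.

Apply L'Hôpital's rule: differentiate numerator and denominator separately.
  f(x) = e^(x)   ⇒   f'(x) = e^(x)
  g(x) = e^(3·x)   ⇒   g'(x) = 3·e^(3·x)
  lim(x→∞) f'(x)/g'(x) = lim(x→∞) (e^(x))/(3·e^(3·x))
  = 0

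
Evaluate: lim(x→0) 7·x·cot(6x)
This is a 0·∞ indeterminate form.

Rewrite 0·∞ as a quotient (0/0 or ∞/∞ form), then apply L'Hôpital's rule:
  lim(x→0) 7·x·cot(6x) = 7/6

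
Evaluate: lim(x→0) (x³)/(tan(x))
This is a 0/0 indeterminate form.

Apply L'Hôpital's rule: differentiate numerator and denominator separately.
  f(x) = x^3   ⇒   f'(x) = 3·x^2
  g(x) = tan(x)   ⇒   g'(x) = tan(x)^2 + 1
  lim(x→0) f'(x)/g'(x) = lim(x→0) (3·x^2)/(tan(x)^2 + 1)
  = 0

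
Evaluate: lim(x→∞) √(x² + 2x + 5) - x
This is an ∞-∞ indeterminate form.

Combine fractions or rationalize to convert ∞-∞ to 0/0 form:
  lim(x→∞) √(x² + 2x + 5) - x = 1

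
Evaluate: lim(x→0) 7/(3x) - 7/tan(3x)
This is an ∞-∞ indeterminate form.

Combine fractions or rationalize to convert ∞-∞ to 0/0 form:
  lim(x→0) 7/(3x) - 7/tan(3x) = 0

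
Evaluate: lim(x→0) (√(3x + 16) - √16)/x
This is a standard limit.

Factor or rationalize the expression:
  lim(x→0) (√(3x + 16) - √16)/x = 3/8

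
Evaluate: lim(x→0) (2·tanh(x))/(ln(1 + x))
This is a 0/0 indeterminate form.

Apply L'Hôpital's rule: differentiate numerator and denominator separately.
  f(x) = 2·tanh(x)   ⇒   f'(x) = 2 - 2·tanh(x)^2
  g(x) = ln(x + 1)   ⇒   g'(x) = 1/(x + 1)
  lim(x→0) f'(x)/g'(x) = lim(x→0) (2 - 2·tanh(x)^2)/(1/(x + 1))
  = 2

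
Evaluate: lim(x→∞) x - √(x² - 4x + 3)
This is an ∞-∞ indeterminate form.

Combine fractions or rationalize to convert ∞-∞ to 0/0 form:
  lim(x→∞) x - √(x² - 4x + 3) = 2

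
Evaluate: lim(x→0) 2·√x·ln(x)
This is a 0·∞ indeterminate form.

Rewrite 0·∞ as a quotient (0/0 or ∞/∞ form), then apply L'Hôpital's rule:
  lim(x→0) 2·√x·ln(x) = 0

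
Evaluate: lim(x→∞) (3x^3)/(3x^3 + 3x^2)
This is an ∞/∞ indeterminate form.

Apply L'Hôpital's rule: differentiate numerator and denominator separately.
  f(x) = 3·x^3   ⇒   f'(x) = 9·x^2
  g(x) = 3·x^3 + 3·x^2   ⇒   g'(x) = 9·x^2 + 6·x
  lim(x→∞) f'(x)/g'(x) = lim(x→∞) (9·x^2)/(9·x^2 + 6·x)
  = 1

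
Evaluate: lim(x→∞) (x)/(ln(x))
This is an ∞/∞ indeterminate form.

Apply L'Hôpital's rule: differentiate numerator and denominator separately.
  f(x) = x   ⇒   f'(x) = 1
  g(x) = ln(x)   ⇒   g'(x) = 1/x
  lim(x→∞) f'(x)/g'(x) = lim(x→∞) (1)/(1/x)
  = ∞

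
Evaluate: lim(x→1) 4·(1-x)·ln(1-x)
This is a 0·∞ indeterminate form.

Rewrite 0·∞ as a quotient (0/0 or ∞/∞ form), then apply L'Hôpital's rule:
  lim(x→1) 4·(1-x)·ln(1-x) = 0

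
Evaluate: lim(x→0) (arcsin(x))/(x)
This is a 0/0 indeterminate form.

Apply L'Hôpital's rule: differentiate numerator and denominator separately.
  f(x) = asin(x)   ⇒   f'(x) = 1/sqrt(1 - x^2)
  g(x) = x   ⇒   g'(x) = 1
  lim(x→0) f'(x)/g'(x) = lim(x→0) (1/sqrt(1 - x^2))/(1)
  = 1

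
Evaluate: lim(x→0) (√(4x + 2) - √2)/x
This is a standard limit.

Factor or rationalize the expression:
  lim(x→0) (√(4x + 2) - √2)/x = sqrt(2)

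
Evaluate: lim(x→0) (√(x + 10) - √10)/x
This is a standard limit.

Factor or rationalize the expression:
  lim(x→0) (√(x + 10) - √10)/x = sqrt(10)/20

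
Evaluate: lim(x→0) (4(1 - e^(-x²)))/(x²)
This is a 0/0 indeterminate form.

Apply L'Hôpital's rule: differentiate numerator and denominator separately.
  f(x) = 4 - 4·e^(-x^2)   ⇒   f'(x) = 8·x·e^(-x^2)
  g(x) = x^2   ⇒   g'(x) = 2·x
  lim(x→0) f'(x)/g'(x) = lim(x→0) (8·x·e^(-x^2))/(2·x)
  = 4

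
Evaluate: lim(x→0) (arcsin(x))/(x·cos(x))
This is a 0/0 indeterminate form.

Apply L'Hôpital's rule: differentiate numerator and denominator separately.
  f(x) = asin(x)   ⇒   f'(x) = 1/sqrt(1 - x^2)
  g(x) = x·cos(x)   ⇒   g'(x) = -x·sin(x) + cos(x)
  lim(x→0) f'(x)/g'(x) = lim(x→0) (1/sqrt(1 - x^2))/(-x·sin(x) + cos(x))
  = 1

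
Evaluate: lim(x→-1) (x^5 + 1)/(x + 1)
This is a standard limit.

Factor or rationalize the expression:
  lim(x→-1) (x^5 + 1)/(x + 1) = 5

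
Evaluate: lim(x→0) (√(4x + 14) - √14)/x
This is a standard limit.

Factor or rationalize the expression:
  lim(x→0) (√(4x + 14) - √14)/x = sqrt(14)/7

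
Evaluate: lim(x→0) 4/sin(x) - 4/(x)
This is an ∞-∞ indeterminate form.

Combine fractions or rationalize to convert ∞-∞ to 0/0 form:
  lim(x→0) 4/sin(x) - 4/(x) = 0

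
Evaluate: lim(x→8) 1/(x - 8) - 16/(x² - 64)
This is an ∞-∞ indeterminate form.

Combine fractions or rationalize to convert ∞-∞ to 0/0 form:
  lim(x→8) 1/(x - 8) - 16/(x² - 64) = 1/16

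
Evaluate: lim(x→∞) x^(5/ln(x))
This is an exponential indeterminate form.

For exponential indeterminate forms, take the natural log:
  Let L = lim(x→∞) x^(5/ln(x))
  Then ln(L) = lim(x→∞) [exponent × ln(base)]
  Evaluate using L'Hôpital or standard limits, then exponentiate.
  L = e^(5)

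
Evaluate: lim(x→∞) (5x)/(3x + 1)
This is an ∞/∞ indeterminate form.

Apply L'Hôpital's rule: differentiate numerator and denominator separately.
  f(x) = 5·x   ⇒   f'(x) = 5
  g(x) = 3·x + 1   ⇒   g'(x) = 3
  lim(x→∞) f'(x)/g'(x) = lim(x→∞) (5)/(3)
  = 5/3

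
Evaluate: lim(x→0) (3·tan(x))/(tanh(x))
This is a 0/0 indeterminate form.

Apply L'Hôpital's rule: differentiate numerator and denominator separately.
  f(x) = 3·tan(x)   ⇒   f'(x) = 3·tan(x)^2 + 3
  g(x) = tanh(x)   ⇒   g'(x) = 1 - tanh(x)^2
  lim(x→0) f'(x)/g'(x) = lim(x→0) (3·tan(x)^2 + 3)/(1 - tanh(x)^2)
  = 3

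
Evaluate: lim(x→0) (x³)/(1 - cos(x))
This is a 0/0 indeterminate form.

Apply L'Hôpital's rule: differentiate numerator and denominator separately.
  f(x) = x^3   ⇒   f'(x) = 3·x^2
  g(x) = 1 - cos(x)   ⇒   g'(x) = sin(x)
  lim(x→0) f'(x)/g'(x) = lim(x→0) (3·x^2)/(sin(x))
  = 0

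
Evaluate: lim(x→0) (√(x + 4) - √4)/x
This is a standard limit.

Factor or rationalize the expression:
  lim(x→0) (√(x + 4) - √4)/x = 1/4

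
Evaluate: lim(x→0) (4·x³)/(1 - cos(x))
This is a 0/0 indeterminate form.

Apply L'Hôpital's rule: differentiate numerator and denominator separately.
  f(x) = 4·x^3   ⇒   f'(x) = 12·x^2
  g(x) = 1 - cos(x)   ⇒   g'(x) = sin(x)
  lim(x→0) f'(x)/g'(x) = lim(x→0) (12·x^2)/(sin(x))
  = 0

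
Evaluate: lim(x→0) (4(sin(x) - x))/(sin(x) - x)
This is a 0/0 indeterminate form.

Apply L'Hôpital's rule: differentiate numerator and denominator separately.
  f(x) = -4·x + 4·sin(x)   ⇒   f'(x) = 4·cos(x) - 4
  g(x) = -x + sin(x)   ⇒   g'(x) = cos(x) - 1
  lim(x→0) f'(x)/g'(x) = lim(x→0) (4·cos(x) - 4)/(cos(x) - 1)
  = 4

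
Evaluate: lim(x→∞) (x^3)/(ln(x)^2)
This is an ∞/∞ indeterminate form.

Apply L'Hôpital's rule: differentiate numerator and denominator separately.
  f(x) = x^3   ⇒   f'(x) = 3·x^2
  g(x) = ln(x)^2   ⇒   g'(x) = 2·ln(x)/x
  lim(x→∞) f'(x)/g'(x) = lim(x→∞) (3·x^2)/(2·ln(x)/x)
  = ∞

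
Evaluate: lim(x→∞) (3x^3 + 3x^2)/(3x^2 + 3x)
This is an ∞/∞ indeterminate form.

Apply L'Hôpital's rule: differentiate numerator and denominator separately.
  f(x) = 3·x^3 + 3·x^2   ⇒   f'(x) = 9·x^2 + 6·x
  g(x) = 3·x^2 + 3·x   ⇒   g'(x) = 6·x + 3
  lim(x→∞) f'(x)/g'(x) = lim(x→∞) (9·x^2 + 6·x)/(6·x + 3)
  = ∞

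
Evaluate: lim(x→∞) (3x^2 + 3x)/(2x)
This is an ∞/∞ indeterminate form.

Apply L'Hôpital's rule: differentiate numerator and denominator separately.
  f(x) = 3·x^2 + 3·x   ⇒   f'(x) = 6·x + 3
  g(x) = 2·x   ⇒   g'(x) = 2
  lim(x→∞) f'(x)/g'(x) = lim(x→∞) (6·x + 3)/(2)
  = ∞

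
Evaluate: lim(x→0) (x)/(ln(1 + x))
This is a 0/0 indeterminate form.

Apply L'Hôpital's rule: differentiate numerator and denominator separately.
  f(x) = x   ⇒   f'(x) = 1
  g(x) = ln(x + 1)   ⇒   g'(x) = 1/(x + 1)
  lim(x→0) f'(x)/g'(x) = lim(x→0) (1)/(1/(x + 1))
  = 1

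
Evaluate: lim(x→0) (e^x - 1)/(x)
This is a 0/0 indeterminate form.

Apply L'Hôpital's rule: differentiate numerator and denominator separately.
  f(x) = e^(x) - 1   ⇒   f'(x) = e^(x)
  g(x) = x   ⇒   g'(x) = 1
  lim(x→0) f'(x)/g'(x) = lim(x→0) (e^(x))/(1)
  = 1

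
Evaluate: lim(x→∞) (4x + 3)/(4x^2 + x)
This is an ∞/∞ indeterminate form.

Apply L'Hôpital's rule: differentiate numerator and denominator separately.
  f(x) = 4·x + 3   ⇒   f'(x) = 4
  g(x) = 4·x^2 + x   ⇒   g'(x) = 8·x + 1
  lim(x→∞) f'(x)/g'(x) = lim(x→∞) (4)/(8·x + 1)
  = 0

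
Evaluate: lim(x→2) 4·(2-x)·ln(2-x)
This is a 0·∞ indeterminate form.

Rewrite 0·∞ as a quotient (0/0 or ∞/∞ form), then apply L'Hôpital's rule:
  lim(x→2) 4·(2-x)·ln(2-x) = 0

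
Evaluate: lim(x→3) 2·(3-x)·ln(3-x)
This is a 0·∞ indeterminate form.

Rewrite 0·∞ as a quotient (0/0 or ∞/∞ form), then apply L'Hôpital's rule:
  lim(x→3) 2·(3-x)·ln(3-x) = 0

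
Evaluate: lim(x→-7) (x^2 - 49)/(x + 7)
This is a standard limit.

Factor or rationalize the expression:
  lim(x→-7) (x^2 - 49)/(x + 7) = -14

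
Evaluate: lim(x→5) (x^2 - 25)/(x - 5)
This is a standard limit.

Factor or rationalize the expression:
  lim(x→5) (x^2 - 25)/(x - 5) = 10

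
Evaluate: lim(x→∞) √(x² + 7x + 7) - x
This is an ∞-∞ indeterminate form.

Combine fractions or rationalize to convert ∞-∞ to 0/0 form:
  lim(x→∞) √(x² + 7x + 7) - x = 7/2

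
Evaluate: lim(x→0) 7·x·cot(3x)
This is a 0·∞ indeterminate form.

Rewrite 0·∞ as a quotient (0/0 or ∞/∞ form), then apply L'Hôpital's rule:
  lim(x→0) 7·x·cot(3x) = 7/3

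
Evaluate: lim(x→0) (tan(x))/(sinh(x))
This is a 0/0 indeterminate form.

Apply L'Hôpital's rule: differentiate numerator and denominator separately.
  f(x) = tan(x)   ⇒   f'(x) = tan(x)^2 + 1
  g(x) = sinh(x)   ⇒   g'(x) = cosh(x)
  lim(x→0) f'(x)/g'(x) = lim(x→0) (tan(x)^2 + 1)/(cosh(x))
  = 1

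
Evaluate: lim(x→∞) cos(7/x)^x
This is an exponential indeterminate form.

For exponential indeterminate forms, take the natural log:
  Let L = lim(x→∞) cos(7/x)^x
  Then ln(L) = lim(x→∞) [exponent × ln(base)]
  Evaluate using L'Hôpital or standard limits, then exponentiate.
  L = 1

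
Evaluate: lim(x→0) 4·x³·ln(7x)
This is a 0·∞ indeterminate form.

Rewrite 0·∞ as a quotient (0/0 or ∞/∞ form), then apply L'Hôpital's rule:
  lim(x→0) 4·x³·ln(7x) = 0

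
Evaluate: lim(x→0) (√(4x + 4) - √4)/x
This is a standard limit.

Factor or rationalize the expression:
  lim(x→0) (√(4x + 4) - √4)/x = 1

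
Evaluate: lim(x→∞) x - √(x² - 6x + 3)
This is an ∞-∞ indeterminate form.

Combine fractions or rationalize to convert ∞-∞ to 0/0 form:
  lim(x→∞) x - √(x² - 6x + 3) = 3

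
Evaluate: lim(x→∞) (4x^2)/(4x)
This is an ∞/∞ indeterminate form.

Apply L'Hôpital's rule: differentiate numerator and denominator separately.
  f(x) = 4·x^2   ⇒   f'(x) = 8·x
  g(x) = 4·x   ⇒   g'(x) = 4
  lim(x→∞) f'(x)/g'(x) = lim(x→∞) (8·x)/(4)
  = ∞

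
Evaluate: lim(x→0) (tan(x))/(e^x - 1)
This is a 0/0 indeterminate form.

Apply L'Hôpital's rule: differentiate numerator and denominator separately.
  f(x) = tan(x)   ⇒   f'(x) = tan(x)^2 + 1
  g(x) = e^(x) - 1   ⇒   g'(x) = e^(x)
  lim(x→0) f'(x)/g'(x) = lim(x→0) (tan(x)^2 + 1)/(e^(x))
  = 1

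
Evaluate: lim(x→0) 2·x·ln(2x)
This is a 0·∞ indeterminate form.

Rewrite 0·∞ as a quotient (0/0 or ∞/∞ form), then apply L'Hôpital's rule:
  lim(x→0) 2·x·ln(2x) = 0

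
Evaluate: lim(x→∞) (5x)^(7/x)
This is an exponential indeterminate form.

For exponential indeterminate forms, take the natural log:
  Let L = lim(x→∞) (5x)^(7/x)
  Then ln(L) = lim(x→∞) [exponent × ln(base)]
  Evaluate using L'Hôpital or standard limits, then exponentiate.
  L = 1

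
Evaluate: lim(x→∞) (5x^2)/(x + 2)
This is an ∞/∞ indeterminate form.

Apply L'Hôpital's rule: differentiate numerator and denominator separately.
  f(x) = 5·x^2   ⇒   f'(x) = 10·x
  g(x) = x + 2   ⇒   g'(x) = 1
  lim(x→∞) f'(x)/g'(x) = lim(x→∞) (10·x)/(1)
  = ∞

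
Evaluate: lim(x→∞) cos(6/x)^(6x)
This is an exponential indeterminate form.

For exponential indeterminate forms, take the natural log:
  Let L = lim(x→∞) cos(6/x)^(6x)
  Then ln(L) = lim(x→∞) [exponent × ln(base)]
  Evaluate using L'Hôpital or standard limits, then exponentiate.
  L = 1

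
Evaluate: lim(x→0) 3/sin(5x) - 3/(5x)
This is an ∞-∞ indeterminate form.

Combine fractions or rationalize to convert ∞-∞ to 0/0 form:
  lim(x→0) 3/sin(5x) - 3/(5x) = 0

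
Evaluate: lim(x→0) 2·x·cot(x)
This is a 0·∞ indeterminate form.

Rewrite 0·∞ as a quotient (0/0 or ∞/∞ form), then apply L'Hôpital's rule:
  lim(x→0) 2·x·cot(x) = 2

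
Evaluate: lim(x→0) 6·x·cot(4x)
This is a 0·∞ indeterminate form.

Rewrite 0·∞ as a quotient (0/0 or ∞/∞ form), then apply L'Hôpital's rule:
  lim(x→0) 6·x·cot(4x) = 3/2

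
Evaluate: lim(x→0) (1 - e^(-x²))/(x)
This is a 0/0 indeterminate form.

Apply L'Hôpital's rule: differentiate numerator and denominator separately.
  f(x) = 1 - e^(-x^2)   ⇒   f'(x) = 2·x·e^(-x^2)
  g(x) = x   ⇒   g'(x) = 1
  lim(x→0) f'(x)/g'(x) = lim(x→0) (2·x·e^(-x^2))/(1)
  = 0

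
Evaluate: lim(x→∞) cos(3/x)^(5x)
This is an exponential indeterminate form.

For exponential indeterminate forms, take the natural log:
  Let L = lim(x→∞) cos(3/x)^(5x)
  Then ln(L) = lim(x→∞) [exponent × ln(base)]
  Evaluate using L'Hôpital or standard limits, then exponentiate.
  L = 1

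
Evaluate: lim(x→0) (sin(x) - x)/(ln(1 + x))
This is a 0/0 indeterminate form.

Apply L'Hôpital's rule: differentiate numerator and denominator separately.
  f(x) = -x + sin(x)   ⇒   f'(x) = cos(x) - 1
  g(x) = ln(x + 1)   ⇒   g'(x) = 1/(x + 1)
  lim(x→0) f'(x)/g'(x) = lim(x→0) (cos(x) - 1)/(1/(x + 1))
  = 0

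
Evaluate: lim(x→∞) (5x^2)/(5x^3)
This is an ∞/∞ indeterminate form.

Apply L'Hôpital's rule: differentiate numerator and denominator separately.
  f(x) = 5·x^2   ⇒   f'(x) = 10·x
  g(x) = 5·x^3   ⇒   g'(x) = 15·x^2
  lim(x→∞) f'(x)/g'(x) = lim(x→∞) (10·x)/(15·x^2)
  = 0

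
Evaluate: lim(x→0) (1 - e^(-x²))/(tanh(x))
This is a 0/0 indeterminate form.

Apply L'Hôpital's rule: differentiate numerator and denominator separately.
  f(x) = 1 - e^(-x^2)   ⇒   f'(x) = 2·x·e^(-x^2)
  g(x) = tanh(x)   ⇒   g'(x) = 1 - tanh(x)^2
  lim(x→0) f'(x)/g'(x) = lim(x→0) (2·x·e^(-x^2))/(1 - tanh(x)^2)
  = 0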